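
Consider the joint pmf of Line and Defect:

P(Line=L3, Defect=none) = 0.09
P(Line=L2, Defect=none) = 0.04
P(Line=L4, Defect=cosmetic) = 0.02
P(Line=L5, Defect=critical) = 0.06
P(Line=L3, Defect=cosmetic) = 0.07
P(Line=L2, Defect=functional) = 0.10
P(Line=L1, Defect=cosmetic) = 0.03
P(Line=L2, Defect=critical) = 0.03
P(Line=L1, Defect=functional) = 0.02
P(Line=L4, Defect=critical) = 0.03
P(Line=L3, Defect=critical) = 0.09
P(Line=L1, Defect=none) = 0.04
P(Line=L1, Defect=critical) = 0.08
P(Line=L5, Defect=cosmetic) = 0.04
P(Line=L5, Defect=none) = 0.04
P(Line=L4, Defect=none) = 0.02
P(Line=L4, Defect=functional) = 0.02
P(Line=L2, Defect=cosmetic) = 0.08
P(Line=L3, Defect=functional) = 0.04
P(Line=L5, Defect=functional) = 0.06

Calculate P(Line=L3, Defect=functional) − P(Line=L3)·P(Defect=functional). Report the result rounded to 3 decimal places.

P(Line=L3) = 0.09 + 0.07 + 0.04 + 0.09 = 0.29.
P(Defect=functional) = 0.02 + 0.10 + 0.04 + 0.02 + 0.06 = 0.24.
P(Line=L3, Defect=functional) − P(Line=L3)P(Defect=functional) = 0.04 − 0.29×0.24 = -0.030.

-0.030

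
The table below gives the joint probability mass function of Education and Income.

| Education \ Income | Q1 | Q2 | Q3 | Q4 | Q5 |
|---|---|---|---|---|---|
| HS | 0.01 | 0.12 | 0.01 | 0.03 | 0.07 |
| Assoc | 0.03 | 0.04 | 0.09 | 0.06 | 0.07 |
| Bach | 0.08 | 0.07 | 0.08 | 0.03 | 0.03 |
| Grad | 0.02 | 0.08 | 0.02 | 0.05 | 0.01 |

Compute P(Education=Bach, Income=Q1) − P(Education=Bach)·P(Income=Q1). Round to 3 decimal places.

P(Education=Bach) = 0.08 + 0.07 + 0.08 + 0.03 + 0.03 = 0.29.
P(Income=Q1) = 0.01 + 0.03 + 0.08 + 0.02 = 0.14.
P(Education=Bach, Income=Q1) − P(Education=Bach)P(Income=Q1) = 0.08 − 0.29×0.14 = 0.039.

0.039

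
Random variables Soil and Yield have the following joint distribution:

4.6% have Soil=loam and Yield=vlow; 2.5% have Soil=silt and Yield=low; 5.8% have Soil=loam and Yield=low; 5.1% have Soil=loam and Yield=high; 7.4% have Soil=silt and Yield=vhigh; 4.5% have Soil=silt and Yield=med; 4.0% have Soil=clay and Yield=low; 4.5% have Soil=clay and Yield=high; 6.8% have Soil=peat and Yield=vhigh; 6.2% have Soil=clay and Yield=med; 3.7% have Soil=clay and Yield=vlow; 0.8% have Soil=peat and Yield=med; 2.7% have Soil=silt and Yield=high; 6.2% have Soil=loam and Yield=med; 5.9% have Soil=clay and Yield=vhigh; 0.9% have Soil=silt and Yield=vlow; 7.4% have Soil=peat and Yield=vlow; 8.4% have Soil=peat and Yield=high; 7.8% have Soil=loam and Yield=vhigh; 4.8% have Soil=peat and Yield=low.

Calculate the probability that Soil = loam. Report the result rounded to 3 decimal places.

0.295

P(Soil=loam) = 0.046 + 0.058 + 0.062 + 0.051 + 0.078 = 0.295.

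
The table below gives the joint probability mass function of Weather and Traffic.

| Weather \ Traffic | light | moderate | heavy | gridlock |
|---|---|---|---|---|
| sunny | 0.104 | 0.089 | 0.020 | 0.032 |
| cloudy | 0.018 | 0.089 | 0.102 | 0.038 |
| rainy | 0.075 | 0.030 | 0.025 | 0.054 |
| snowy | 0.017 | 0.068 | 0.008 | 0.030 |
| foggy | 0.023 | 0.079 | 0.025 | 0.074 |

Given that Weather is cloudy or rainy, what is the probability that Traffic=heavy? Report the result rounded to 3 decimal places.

0.295

P(Weather=cloudy) = 0.018 + 0.089 + 0.102 + 0.038 = 0.247.
P(Weather=rainy) = 0.075 + 0.030 + 0.025 + 0.054 = 0.184.
P(Weather ∈ {cloudy, rainy}) = 0.247 + 0.184 = 0.431; P(Traffic=heavy, Weather ∈ {cloudy, rainy}) = 0.102 + 0.025 = 0.127.
P(Traffic=heavy | Weather ∈ {cloudy, rainy}) = 0.127/0.431 = 0.295.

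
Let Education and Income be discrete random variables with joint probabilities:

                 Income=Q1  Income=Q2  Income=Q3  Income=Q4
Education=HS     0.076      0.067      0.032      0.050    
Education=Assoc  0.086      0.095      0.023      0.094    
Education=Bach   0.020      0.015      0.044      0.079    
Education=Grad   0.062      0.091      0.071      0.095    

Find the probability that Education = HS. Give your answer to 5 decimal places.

0.22500

P(Education=HS) = 0.076 + 0.067 + 0.032 + 0.050 = 0.225.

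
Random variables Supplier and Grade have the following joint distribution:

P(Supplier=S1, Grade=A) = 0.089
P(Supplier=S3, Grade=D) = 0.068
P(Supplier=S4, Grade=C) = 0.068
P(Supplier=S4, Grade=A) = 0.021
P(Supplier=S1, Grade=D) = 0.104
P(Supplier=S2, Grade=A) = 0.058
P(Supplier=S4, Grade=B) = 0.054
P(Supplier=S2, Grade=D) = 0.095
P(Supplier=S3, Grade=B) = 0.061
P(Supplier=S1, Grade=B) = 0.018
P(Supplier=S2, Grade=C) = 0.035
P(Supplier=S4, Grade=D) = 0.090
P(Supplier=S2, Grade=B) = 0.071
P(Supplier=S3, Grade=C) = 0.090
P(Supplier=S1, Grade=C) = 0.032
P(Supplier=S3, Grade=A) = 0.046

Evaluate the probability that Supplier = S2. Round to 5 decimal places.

0.25900

P(Supplier=S2) = 0.058 + 0.071 + 0.035 + 0.095 = 0.259.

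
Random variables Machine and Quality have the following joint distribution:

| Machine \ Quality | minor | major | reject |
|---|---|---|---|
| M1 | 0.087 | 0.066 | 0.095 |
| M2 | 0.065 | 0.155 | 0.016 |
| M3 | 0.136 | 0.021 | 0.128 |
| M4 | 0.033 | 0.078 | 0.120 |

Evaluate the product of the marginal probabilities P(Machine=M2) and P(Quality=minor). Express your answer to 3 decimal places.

0.076

P(Machine=M2) = 0.065 + 0.155 + 0.016 = 0.236.
P(Quality=minor) = 0.087 + 0.065 + 0.136 + 0.033 = 0.321.
Product: 0.236 × 0.321 = 0.076.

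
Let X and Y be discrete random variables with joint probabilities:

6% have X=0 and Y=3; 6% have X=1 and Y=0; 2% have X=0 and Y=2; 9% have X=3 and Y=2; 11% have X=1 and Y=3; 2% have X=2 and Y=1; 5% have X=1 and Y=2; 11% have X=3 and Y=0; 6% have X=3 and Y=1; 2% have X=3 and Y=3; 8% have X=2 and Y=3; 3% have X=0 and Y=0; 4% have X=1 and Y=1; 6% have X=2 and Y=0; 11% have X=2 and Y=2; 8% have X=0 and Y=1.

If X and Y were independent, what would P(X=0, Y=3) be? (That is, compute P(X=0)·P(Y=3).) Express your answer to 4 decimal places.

0.0513

P(X=0) = 0.03 + 0.08 + 0.02 + 0.06 = 0.19.
P(Y=3) = 0.06 + 0.11 + 0.08 + 0.02 = 0.27.
Product: 0.19 × 0.27 = 0.0513.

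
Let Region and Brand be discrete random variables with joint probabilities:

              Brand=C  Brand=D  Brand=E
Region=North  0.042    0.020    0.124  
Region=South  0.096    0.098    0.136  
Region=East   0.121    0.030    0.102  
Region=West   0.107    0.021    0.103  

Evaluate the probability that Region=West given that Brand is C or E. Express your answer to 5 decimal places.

P(Brand=C) = 0.042 + 0.096 + 0.121 + 0.107 = 0.366.
P(Brand=E) = 0.124 + 0.136 + 0.102 + 0.103 = 0.465.
P(Brand ∈ {C, E}) = 0.366 + 0.465 = 0.831; P(Region=West, Brand ∈ {C, E}) = 0.107 + 0.103 = 0.210.
P(Region=West | Brand ∈ {C, E}) = 0.210/0.831 = 0.25271.

0.25271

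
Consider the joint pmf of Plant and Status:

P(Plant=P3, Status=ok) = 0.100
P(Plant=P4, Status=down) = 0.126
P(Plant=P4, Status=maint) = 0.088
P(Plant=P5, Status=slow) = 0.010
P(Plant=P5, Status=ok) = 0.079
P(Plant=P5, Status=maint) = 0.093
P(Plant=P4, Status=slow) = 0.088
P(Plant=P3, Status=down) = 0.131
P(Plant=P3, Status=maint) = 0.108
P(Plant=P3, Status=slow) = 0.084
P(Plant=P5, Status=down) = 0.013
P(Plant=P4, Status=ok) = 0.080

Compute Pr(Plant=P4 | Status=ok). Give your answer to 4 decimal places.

0.3089

P(Status=ok) = 0.100 + 0.080 + 0.079 = 0.259.
P(Plant=P4 | Status=ok) = 0.080/0.259 = 0.3089.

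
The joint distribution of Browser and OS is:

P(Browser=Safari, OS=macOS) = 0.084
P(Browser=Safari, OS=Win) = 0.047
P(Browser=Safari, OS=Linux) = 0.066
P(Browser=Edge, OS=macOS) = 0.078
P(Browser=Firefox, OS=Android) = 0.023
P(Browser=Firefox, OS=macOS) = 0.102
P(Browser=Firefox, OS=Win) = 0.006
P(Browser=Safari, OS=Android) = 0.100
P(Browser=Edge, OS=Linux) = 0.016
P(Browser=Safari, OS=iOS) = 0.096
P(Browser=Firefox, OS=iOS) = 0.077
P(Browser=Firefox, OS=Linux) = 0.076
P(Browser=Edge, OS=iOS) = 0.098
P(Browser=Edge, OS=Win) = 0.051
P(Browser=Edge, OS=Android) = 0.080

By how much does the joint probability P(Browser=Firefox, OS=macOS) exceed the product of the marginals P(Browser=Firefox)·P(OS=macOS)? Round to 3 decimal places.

0.027

P(Browser=Firefox) = 0.006 + 0.102 + 0.076 + 0.077 + 0.023 = 0.284.
P(OS=macOS) = 0.102 + 0.084 + 0.078 = 0.264.
P(Browser=Firefox, OS=macOS) − P(Browser=Firefox)P(OS=macOS) = 0.102 − 0.284×0.264 = 0.027.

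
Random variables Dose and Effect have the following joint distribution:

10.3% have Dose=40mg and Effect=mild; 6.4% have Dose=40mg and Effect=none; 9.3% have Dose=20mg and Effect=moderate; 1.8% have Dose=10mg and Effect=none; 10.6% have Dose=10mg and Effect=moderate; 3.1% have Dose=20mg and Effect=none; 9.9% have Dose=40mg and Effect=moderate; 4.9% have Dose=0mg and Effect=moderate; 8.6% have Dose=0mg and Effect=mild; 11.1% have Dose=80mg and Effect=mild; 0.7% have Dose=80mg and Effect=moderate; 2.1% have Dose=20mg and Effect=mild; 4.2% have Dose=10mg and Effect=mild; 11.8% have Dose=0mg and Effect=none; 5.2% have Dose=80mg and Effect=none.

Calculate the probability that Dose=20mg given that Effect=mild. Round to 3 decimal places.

P(Effect=mild) = 0.086 + 0.042 + 0.021 + 0.103 + 0.111 = 0.363.
P(Dose=20mg | Effect=mild) = 0.021/0.363 = 0.058.

0.058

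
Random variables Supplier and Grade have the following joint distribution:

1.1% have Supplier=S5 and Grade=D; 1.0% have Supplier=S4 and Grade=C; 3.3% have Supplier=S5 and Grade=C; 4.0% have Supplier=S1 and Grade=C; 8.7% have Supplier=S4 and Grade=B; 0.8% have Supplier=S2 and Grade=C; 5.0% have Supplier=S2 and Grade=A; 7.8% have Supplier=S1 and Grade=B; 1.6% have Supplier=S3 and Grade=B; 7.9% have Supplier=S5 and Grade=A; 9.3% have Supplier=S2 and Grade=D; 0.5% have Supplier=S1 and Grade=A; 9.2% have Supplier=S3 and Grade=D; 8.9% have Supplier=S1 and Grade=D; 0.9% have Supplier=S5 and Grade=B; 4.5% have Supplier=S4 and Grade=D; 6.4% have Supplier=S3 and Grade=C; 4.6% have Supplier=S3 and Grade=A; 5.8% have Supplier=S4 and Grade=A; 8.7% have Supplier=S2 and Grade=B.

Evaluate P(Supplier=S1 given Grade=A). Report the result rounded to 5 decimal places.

P(Grade=A) = 0.005 + 0.050 + 0.046 + 0.058 + 0.079 = 0.238.
P(Supplier=S1 | Grade=A) = 0.005/0.238 = 0.02101.

0.02101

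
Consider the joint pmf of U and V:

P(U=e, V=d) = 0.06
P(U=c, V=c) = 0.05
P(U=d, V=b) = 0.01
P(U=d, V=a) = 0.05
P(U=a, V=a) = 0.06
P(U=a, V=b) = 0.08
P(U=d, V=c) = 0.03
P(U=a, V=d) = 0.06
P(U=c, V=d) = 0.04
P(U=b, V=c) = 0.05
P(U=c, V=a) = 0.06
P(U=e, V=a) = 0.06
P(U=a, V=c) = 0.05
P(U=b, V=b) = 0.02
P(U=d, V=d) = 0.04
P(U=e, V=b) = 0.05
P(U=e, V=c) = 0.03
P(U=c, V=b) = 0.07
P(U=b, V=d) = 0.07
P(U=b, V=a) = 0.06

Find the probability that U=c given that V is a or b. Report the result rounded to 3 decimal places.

0.250

P(V=a) = 0.06 + 0.06 + 0.06 + 0.05 + 0.06 = 0.29.
P(V=b) = 0.08 + 0.02 + 0.07 + 0.01 + 0.05 = 0.23.
P(V ∈ {a, b}) = 0.29 + 0.23 = 0.52; P(U=c, V ∈ {a, b}) = 0.06 + 0.07 = 0.13.
P(U=c | V ∈ {a, b}) = 0.13/0.52 = 0.250.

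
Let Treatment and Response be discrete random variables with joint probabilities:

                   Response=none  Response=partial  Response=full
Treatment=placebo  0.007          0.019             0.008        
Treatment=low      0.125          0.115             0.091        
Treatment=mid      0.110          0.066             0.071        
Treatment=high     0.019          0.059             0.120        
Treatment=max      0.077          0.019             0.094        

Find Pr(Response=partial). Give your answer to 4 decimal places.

0.2780

P(Response=partial) = 0.019 + 0.115 + 0.066 + 0.059 + 0.019 = 0.278.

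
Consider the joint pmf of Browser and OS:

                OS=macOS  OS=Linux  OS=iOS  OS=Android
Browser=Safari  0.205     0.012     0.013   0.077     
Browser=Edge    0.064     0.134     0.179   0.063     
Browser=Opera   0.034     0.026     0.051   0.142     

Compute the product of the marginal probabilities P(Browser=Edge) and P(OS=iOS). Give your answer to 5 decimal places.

0.10692

P(Browser=Edge) = 0.064 + 0.134 + 0.179 + 0.063 = 0.440.
P(OS=iOS) = 0.013 + 0.179 + 0.051 = 0.243.
Product: 0.440 × 0.243 = 0.10692.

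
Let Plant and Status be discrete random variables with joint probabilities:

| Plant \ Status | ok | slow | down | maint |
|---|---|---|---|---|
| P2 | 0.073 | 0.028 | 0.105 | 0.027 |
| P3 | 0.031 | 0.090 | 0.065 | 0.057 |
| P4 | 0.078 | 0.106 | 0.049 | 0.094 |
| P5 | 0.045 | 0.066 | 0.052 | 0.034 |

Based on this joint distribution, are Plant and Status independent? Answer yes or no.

P(Plant=P2) = 0.233 and P(Status=down) = 0.271, so their product is 0.06314, but P(Plant=P2, Status=down) = 0.105. Since these differ, Plant and Status are not independent.

no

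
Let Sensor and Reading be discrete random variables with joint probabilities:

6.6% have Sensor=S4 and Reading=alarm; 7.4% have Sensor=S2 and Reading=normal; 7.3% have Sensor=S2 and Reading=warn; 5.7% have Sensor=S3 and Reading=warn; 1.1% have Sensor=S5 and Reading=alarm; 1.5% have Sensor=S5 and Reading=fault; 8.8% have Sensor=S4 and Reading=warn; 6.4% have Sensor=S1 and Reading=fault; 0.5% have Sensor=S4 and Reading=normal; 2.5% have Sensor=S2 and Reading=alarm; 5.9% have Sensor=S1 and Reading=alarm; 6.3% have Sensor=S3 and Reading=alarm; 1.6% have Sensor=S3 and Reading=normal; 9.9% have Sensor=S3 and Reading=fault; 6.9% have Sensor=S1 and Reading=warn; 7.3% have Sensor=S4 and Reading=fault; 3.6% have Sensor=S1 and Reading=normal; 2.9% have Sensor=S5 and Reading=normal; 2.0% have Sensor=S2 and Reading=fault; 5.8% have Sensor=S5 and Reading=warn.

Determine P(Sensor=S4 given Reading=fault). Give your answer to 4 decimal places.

P(Reading=fault) = 0.064 + 0.020 + 0.099 + 0.073 + 0.015 = 0.271.
P(Sensor=S4 | Reading=fault) = 0.073/0.271 = 0.2694.

0.2694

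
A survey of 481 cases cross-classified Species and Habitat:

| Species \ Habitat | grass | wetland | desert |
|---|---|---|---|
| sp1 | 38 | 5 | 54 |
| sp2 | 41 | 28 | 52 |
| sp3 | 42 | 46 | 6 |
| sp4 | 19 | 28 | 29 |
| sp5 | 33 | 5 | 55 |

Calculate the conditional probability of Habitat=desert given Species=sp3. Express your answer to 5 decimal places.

Total with Species=sp3: 42 + 46 + 6 = 94.
P(Habitat=desert | Species=sp3) = 6/94 = 0.06383.

0.06383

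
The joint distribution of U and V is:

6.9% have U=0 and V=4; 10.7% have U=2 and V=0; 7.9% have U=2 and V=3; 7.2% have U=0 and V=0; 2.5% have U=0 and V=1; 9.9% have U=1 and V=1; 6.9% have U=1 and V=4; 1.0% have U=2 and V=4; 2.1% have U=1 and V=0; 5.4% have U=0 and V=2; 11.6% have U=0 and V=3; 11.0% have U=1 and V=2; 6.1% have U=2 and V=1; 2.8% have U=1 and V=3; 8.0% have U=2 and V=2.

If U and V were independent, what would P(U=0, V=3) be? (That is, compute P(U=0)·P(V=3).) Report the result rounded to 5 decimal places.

0.07493

P(U=0) = 0.072 + 0.025 + 0.054 + 0.116 + 0.069 = 0.336.
P(V=3) = 0.116 + 0.028 + 0.079 = 0.223.
Product: 0.336 × 0.223 = 0.07493.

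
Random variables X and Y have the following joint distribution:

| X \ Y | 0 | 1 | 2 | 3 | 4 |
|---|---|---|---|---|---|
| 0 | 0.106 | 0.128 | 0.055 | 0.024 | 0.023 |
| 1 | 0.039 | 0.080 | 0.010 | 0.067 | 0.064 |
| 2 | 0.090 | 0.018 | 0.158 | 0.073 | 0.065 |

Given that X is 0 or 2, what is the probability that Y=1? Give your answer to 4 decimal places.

P(X=0) = 0.106 + 0.128 + 0.055 + 0.024 + 0.023 = 0.336.
P(X=2) = 0.090 + 0.018 + 0.158 + 0.073 + 0.065 = 0.404.
P(X ∈ {0, 2}) = 0.336 + 0.404 = 0.740; P(Y=1, X ∈ {0, 2}) = 0.128 + 0.018 = 0.146.
P(Y=1 | X ∈ {0, 2}) = 0.146/0.740 = 0.1973.

0.1973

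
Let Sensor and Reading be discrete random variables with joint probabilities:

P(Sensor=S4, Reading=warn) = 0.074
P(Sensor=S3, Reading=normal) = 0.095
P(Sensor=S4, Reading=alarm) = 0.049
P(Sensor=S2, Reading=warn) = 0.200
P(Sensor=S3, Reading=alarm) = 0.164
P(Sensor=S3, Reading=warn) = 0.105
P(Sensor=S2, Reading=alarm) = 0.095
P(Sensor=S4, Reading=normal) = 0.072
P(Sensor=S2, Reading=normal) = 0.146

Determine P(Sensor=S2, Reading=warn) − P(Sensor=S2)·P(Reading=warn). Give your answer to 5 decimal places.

0.03286

P(Sensor=S2) = 0.146 + 0.200 + 0.095 = 0.441.
P(Reading=warn) = 0.200 + 0.105 + 0.074 = 0.379.
P(Sensor=S2, Reading=warn) − P(Sensor=S2)P(Reading=warn) = 0.200 − 0.441×0.379 = 0.03286.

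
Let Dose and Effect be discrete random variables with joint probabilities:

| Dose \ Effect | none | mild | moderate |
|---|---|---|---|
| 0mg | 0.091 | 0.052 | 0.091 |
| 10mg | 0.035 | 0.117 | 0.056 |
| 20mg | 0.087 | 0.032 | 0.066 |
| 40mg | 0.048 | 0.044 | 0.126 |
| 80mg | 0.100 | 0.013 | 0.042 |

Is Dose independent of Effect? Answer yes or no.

no

P(Dose=10mg) = 0.208 and P(Effect=mild) = 0.258, so their product is 0.05366, but P(Dose=10mg, Effect=mild) = 0.117. Since these differ, Dose and Effect are not independent.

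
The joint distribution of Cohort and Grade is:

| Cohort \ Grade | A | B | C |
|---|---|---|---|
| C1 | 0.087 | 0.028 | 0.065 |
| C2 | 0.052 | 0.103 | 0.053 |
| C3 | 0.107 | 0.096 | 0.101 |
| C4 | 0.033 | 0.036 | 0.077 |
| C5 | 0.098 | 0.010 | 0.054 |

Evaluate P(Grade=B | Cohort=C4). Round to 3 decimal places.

P(Cohort=C4) = 0.033 + 0.036 + 0.077 = 0.146.
P(Grade=B | Cohort=C4) = 0.036/0.146 = 0.247.

0.247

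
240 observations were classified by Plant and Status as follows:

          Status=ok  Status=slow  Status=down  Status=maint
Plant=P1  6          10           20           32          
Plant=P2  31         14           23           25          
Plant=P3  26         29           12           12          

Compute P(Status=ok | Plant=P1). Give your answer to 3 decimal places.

0.088

Total with Plant=P1: 6 + 10 + 20 + 32 = 68.
P(Status=ok | Plant=P1) = 6/68 = 0.088.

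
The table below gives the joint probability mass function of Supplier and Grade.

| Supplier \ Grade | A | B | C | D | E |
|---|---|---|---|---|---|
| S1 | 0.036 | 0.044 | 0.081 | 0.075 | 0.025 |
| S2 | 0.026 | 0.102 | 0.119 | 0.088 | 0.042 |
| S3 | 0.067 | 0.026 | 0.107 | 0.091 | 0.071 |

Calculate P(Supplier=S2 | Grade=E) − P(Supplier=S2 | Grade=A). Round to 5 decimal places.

0.10280

P(Grade=E) = 0.025 + 0.042 + 0.071 = 0.138; P(Supplier=S2 | Grade=E) = 0.042/0.138 = 0.304348.
P(Grade=A) = 0.036 + 0.026 + 0.067 = 0.129; P(Supplier=S2 | Grade=A) = 0.026/0.129 = 0.201550.
Difference = 0.10280.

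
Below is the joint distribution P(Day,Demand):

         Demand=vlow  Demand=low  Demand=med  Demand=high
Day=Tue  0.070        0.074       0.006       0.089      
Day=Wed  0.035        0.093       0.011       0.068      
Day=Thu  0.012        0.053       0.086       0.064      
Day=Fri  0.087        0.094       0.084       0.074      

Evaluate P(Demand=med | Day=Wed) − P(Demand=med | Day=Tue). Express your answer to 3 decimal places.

P(Day=Wed) = 0.035 + 0.093 + 0.011 + 0.068 = 0.207; P(Demand=med | Day=Wed) = 0.011/0.207 = 0.0531.
P(Day=Tue) = 0.070 + 0.074 + 0.006 + 0.089 = 0.239; P(Demand=med | Day=Tue) = 0.006/0.239 = 0.0251.
Difference = 0.028.

0.028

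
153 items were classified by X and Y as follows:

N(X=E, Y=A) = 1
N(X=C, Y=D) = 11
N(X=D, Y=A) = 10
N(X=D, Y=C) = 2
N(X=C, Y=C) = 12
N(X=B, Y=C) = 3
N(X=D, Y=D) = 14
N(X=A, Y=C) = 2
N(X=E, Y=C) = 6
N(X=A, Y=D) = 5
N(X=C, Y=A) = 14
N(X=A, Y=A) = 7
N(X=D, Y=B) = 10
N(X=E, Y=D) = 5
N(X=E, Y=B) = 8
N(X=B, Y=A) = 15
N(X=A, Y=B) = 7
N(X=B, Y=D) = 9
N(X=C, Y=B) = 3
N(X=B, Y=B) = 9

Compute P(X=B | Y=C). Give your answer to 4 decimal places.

Total with Y=C: 2 + 3 + 12 + 2 + 6 = 25.
P(X=B | Y=C) = 3/25 = 0.1200.

0.1200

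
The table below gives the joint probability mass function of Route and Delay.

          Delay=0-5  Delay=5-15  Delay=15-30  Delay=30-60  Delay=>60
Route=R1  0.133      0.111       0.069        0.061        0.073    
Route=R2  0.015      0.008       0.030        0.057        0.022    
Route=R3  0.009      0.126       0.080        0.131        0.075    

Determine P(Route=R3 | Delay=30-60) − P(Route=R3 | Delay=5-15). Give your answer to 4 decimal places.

0.0118

P(Delay=30-60) = 0.061 + 0.057 + 0.131 = 0.249; P(Route=R3 | Delay=30-60) = 0.131/0.249 = 0.52610.
P(Delay=5-15) = 0.111 + 0.008 + 0.126 = 0.245; P(Route=R3 | Delay=5-15) = 0.126/0.245 = 0.51429.
Difference = 0.0118.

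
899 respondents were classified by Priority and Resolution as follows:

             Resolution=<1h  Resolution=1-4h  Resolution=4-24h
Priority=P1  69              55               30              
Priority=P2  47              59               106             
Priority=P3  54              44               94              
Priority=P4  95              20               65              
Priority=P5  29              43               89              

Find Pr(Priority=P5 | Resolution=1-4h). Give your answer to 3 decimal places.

0.195

Total with Resolution=1-4h: 55 + 59 + 44 + 20 + 43 = 221.
P(Priority=P5 | Resolution=1-4h) = 43/221 = 0.195.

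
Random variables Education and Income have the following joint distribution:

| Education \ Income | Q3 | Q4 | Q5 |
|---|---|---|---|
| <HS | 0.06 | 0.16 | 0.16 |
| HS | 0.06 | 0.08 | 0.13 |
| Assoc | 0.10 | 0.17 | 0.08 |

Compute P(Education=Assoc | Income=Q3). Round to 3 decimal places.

0.455

P(Income=Q3) = 0.06 + 0.06 + 0.10 = 0.22.
P(Education=Assoc | Income=Q3) = 0.10/0.22 = 0.455.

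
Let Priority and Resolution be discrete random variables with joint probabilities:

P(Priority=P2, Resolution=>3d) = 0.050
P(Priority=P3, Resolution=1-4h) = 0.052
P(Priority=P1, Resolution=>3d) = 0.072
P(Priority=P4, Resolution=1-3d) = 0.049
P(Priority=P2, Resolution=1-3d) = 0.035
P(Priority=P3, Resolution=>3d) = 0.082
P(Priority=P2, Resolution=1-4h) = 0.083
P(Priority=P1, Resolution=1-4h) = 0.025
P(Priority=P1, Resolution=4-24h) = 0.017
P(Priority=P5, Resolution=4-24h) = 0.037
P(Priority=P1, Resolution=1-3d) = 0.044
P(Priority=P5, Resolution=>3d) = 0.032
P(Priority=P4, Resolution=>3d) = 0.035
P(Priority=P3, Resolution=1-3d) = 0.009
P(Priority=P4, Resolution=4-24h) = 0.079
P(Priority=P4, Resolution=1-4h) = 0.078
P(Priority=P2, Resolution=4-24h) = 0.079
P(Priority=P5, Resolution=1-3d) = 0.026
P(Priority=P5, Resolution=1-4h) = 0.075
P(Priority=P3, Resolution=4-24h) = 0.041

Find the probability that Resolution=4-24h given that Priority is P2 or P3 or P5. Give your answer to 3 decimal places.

0.261

P(Priority=P2) = 0.083 + 0.079 + 0.035 + 0.050 = 0.247.
P(Priority=P3) = 0.052 + 0.041 + 0.009 + 0.082 = 0.184.
P(Priority=P5) = 0.075 + 0.037 + 0.026 + 0.032 = 0.170.
P(Priority ∈ {P2, P3, P5}) = 0.247 + 0.184 + 0.170 = 0.601; P(Resolution=4-24h, Priority ∈ {P2, P3, P5}) = 0.079 + 0.041 + 0.037 = 0.157.
P(Resolution=4-24h | Priority ∈ {P2, P3, P5}) = 0.157/0.601 = 0.261.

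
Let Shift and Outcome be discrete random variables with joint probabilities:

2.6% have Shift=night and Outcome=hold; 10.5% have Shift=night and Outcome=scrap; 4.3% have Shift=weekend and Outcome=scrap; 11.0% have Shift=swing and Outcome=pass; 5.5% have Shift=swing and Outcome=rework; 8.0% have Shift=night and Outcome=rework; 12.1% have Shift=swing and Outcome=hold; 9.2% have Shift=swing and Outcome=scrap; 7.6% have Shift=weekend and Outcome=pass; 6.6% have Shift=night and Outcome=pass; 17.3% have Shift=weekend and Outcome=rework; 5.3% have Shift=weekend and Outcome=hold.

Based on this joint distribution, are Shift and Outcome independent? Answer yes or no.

P(Shift=weekend) = 0.345 and P(Outcome=rework) = 0.308, so their product is 0.10626, but P(Shift=weekend, Outcome=rework) = 0.173. Since these differ, Shift and Outcome are not independent.

no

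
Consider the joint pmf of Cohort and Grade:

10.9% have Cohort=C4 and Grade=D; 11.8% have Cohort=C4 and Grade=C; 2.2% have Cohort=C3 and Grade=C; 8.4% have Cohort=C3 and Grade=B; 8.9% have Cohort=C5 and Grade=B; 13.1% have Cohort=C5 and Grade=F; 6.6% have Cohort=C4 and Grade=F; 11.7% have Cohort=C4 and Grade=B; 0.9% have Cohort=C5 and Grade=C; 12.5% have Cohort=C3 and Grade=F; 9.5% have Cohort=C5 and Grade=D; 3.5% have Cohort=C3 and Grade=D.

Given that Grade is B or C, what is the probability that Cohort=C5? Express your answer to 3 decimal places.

P(Grade=B) = 0.084 + 0.117 + 0.089 = 0.290.
P(Grade=C) = 0.022 + 0.118 + 0.009 = 0.149.
P(Grade ∈ {B, C}) = 0.290 + 0.149 = 0.439; P(Cohort=C5, Grade ∈ {B, C}) = 0.089 + 0.009 = 0.098.
P(Cohort=C5 | Grade ∈ {B, C}) = 0.098/0.439 = 0.223.

0.223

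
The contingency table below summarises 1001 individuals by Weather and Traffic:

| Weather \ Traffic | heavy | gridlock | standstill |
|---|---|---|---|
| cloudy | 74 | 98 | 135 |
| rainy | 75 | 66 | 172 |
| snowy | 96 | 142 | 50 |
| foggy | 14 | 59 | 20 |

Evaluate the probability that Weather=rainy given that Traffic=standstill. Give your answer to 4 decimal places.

0.4562

Total with Traffic=standstill: 135 + 172 + 50 + 20 = 377.
P(Weather=rainy | Traffic=standstill) = 172/377 = 0.4562.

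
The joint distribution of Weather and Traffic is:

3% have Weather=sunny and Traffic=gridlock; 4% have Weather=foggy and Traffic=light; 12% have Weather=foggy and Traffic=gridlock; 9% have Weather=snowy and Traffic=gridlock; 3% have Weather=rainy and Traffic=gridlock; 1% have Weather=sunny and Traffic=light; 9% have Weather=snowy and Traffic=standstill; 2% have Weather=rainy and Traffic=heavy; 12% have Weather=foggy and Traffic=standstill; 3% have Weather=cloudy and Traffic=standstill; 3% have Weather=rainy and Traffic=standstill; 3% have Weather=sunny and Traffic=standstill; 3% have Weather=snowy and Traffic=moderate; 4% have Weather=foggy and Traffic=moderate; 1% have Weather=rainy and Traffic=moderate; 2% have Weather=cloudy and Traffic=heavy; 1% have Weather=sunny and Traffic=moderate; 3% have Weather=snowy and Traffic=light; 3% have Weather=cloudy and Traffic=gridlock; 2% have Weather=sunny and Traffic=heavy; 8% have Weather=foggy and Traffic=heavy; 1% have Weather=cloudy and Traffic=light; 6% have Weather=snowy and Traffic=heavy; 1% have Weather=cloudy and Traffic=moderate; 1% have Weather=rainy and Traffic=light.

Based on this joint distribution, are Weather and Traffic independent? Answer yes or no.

yes

Every cell satisfies P(Weather,Traffic) = P(Weather)·P(Traffic). For instance P(Weather=snowy) = 0.30, P(Traffic=moderate) = 0.10, and 0.30×0.10 = 0.03 matches the joint entry. So Weather and Traffic are independent.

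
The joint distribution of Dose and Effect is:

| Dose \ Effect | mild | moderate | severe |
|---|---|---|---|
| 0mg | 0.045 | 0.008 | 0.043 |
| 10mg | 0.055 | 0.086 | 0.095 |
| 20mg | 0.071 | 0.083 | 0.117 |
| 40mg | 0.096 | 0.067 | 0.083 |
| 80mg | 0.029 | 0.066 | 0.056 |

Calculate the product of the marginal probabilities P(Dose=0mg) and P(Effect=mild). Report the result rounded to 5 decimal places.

P(Dose=0mg) = 0.045 + 0.008 + 0.043 = 0.096.
P(Effect=mild) = 0.045 + 0.055 + 0.071 + 0.096 + 0.029 = 0.296.
Product: 0.096 × 0.296 = 0.02842.

0.02842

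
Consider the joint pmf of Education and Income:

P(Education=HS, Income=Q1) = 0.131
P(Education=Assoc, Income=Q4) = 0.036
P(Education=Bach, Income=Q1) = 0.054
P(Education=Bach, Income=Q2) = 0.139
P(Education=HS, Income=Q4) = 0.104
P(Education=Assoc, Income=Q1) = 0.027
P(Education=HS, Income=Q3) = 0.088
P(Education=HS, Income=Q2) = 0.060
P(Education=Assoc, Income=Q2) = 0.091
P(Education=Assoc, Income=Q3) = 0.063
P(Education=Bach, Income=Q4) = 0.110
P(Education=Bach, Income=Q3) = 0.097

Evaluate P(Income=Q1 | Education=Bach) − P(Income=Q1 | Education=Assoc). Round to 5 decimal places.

0.01058

P(Education=Bach) = 0.054 + 0.139 + 0.097 + 0.110 = 0.400; P(Income=Q1 | Education=Bach) = 0.054/0.400 = 0.135000.
P(Education=Assoc) = 0.027 + 0.091 + 0.063 + 0.036 = 0.217; P(Income=Q1 | Education=Assoc) = 0.027/0.217 = 0.124424.
Difference = 0.01058.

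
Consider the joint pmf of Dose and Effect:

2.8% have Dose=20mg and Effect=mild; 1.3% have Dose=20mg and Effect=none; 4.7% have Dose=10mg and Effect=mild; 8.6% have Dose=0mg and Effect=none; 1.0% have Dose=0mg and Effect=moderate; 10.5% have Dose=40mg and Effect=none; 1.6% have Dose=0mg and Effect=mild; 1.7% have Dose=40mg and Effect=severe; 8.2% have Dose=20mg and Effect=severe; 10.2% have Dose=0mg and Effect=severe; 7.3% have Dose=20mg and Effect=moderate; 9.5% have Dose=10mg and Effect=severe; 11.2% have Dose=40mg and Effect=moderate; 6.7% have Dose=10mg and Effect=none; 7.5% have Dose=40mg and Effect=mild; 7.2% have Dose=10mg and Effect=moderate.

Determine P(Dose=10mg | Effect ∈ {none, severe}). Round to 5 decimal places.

0.28571

P(Effect=none) = 0.086 + 0.067 + 0.013 + 0.105 = 0.271.
P(Effect=severe) = 0.102 + 0.095 + 0.082 + 0.017 = 0.296.
P(Effect ∈ {none, severe}) = 0.271 + 0.296 = 0.567; P(Dose=10mg, Effect ∈ {none, severe}) = 0.067 + 0.095 = 0.162.
P(Dose=10mg | Effect ∈ {none, severe}) = 0.162/0.567 = 0.28571.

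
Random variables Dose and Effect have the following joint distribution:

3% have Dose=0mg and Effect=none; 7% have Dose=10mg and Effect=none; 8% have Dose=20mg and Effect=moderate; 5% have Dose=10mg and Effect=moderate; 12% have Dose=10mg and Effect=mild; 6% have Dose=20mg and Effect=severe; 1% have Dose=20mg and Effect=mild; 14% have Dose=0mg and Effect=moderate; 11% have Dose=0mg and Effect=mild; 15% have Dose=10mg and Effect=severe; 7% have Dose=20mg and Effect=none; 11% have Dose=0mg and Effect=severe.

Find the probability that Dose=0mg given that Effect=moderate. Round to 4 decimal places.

0.5185

P(Effect=moderate) = 0.14 + 0.05 + 0.08 = 0.27.
P(Dose=0mg | Effect=moderate) = 0.14/0.27 = 0.5185.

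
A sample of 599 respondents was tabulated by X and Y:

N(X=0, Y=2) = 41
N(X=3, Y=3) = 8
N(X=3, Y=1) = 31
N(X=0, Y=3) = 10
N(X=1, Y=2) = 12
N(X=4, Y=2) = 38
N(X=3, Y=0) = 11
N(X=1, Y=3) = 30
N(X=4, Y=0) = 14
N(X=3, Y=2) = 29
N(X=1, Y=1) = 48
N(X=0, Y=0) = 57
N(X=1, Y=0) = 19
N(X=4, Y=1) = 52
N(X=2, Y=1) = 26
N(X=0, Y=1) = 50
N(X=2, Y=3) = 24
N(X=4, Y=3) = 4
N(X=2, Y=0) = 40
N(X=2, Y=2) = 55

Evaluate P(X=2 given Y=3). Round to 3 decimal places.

Total with Y=3: 10 + 30 + 24 + 8 + 4 = 76.
P(X=2 | Y=3) = 24/76 = 0.316.

0.316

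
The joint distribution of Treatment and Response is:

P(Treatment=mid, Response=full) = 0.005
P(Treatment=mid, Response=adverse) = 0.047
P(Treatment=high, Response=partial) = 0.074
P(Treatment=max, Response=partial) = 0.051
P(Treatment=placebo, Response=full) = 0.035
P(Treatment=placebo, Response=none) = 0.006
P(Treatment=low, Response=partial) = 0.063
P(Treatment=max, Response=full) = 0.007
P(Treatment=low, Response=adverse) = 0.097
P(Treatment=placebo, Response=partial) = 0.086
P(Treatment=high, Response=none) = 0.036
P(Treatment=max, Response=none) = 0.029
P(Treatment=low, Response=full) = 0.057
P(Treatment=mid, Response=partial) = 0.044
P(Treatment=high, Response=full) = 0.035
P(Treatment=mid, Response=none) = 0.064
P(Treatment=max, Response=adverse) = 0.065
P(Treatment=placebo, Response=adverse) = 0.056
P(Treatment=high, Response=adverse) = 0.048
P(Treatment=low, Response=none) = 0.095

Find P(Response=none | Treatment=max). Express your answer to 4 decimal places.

P(Treatment=max) = 0.029 + 0.051 + 0.007 + 0.065 = 0.152.
P(Response=none | Treatment=max) = 0.029/0.152 = 0.1908.

0.1908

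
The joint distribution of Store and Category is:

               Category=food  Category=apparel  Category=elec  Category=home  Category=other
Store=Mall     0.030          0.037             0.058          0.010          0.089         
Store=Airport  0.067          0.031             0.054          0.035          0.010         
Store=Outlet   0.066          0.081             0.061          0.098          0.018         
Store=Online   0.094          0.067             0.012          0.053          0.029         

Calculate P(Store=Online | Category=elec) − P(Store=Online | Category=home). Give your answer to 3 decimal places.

P(Category=elec) = 0.058 + 0.054 + 0.061 + 0.012 = 0.185; P(Store=Online | Category=elec) = 0.012/0.185 = 0.0649.
P(Category=home) = 0.010 + 0.035 + 0.098 + 0.053 = 0.196; P(Store=Online | Category=home) = 0.053/0.196 = 0.2704.
Difference = -0.206.

-0.206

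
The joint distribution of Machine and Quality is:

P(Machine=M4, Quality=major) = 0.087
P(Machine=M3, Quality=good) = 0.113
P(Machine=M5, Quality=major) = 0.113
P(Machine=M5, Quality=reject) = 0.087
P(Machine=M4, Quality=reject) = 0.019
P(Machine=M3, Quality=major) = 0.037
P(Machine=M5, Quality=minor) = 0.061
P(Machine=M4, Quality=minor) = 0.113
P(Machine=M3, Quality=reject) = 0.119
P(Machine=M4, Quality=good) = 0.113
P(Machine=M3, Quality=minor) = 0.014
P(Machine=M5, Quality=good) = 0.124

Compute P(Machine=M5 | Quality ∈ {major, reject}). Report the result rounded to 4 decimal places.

P(Quality=major) = 0.037 + 0.087 + 0.113 = 0.237.
P(Quality=reject) = 0.119 + 0.019 + 0.087 = 0.225.
P(Quality ∈ {major, reject}) = 0.237 + 0.225 = 0.462; P(Machine=M5, Quality ∈ {major, reject}) = 0.113 + 0.087 = 0.200.
P(Machine=M5 | Quality ∈ {major, reject}) = 0.200/0.462 = 0.4329.

0.4329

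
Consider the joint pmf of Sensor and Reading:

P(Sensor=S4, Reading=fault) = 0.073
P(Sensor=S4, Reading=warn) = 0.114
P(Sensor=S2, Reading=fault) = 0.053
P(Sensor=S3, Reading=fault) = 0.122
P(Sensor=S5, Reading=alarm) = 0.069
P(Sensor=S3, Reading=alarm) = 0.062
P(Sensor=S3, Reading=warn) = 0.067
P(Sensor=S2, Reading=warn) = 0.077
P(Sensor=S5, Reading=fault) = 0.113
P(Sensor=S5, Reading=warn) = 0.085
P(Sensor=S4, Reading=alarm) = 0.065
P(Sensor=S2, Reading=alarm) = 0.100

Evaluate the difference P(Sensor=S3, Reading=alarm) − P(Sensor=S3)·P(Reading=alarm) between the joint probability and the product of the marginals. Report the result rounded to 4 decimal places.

P(Sensor=S3) = 0.067 + 0.062 + 0.122 = 0.251.
P(Reading=alarm) = 0.100 + 0.062 + 0.065 + 0.069 = 0.296.
P(Sensor=S3, Reading=alarm) − P(Sensor=S3)P(Reading=alarm) = 0.062 − 0.251×0.296 = -0.0123.

-0.0123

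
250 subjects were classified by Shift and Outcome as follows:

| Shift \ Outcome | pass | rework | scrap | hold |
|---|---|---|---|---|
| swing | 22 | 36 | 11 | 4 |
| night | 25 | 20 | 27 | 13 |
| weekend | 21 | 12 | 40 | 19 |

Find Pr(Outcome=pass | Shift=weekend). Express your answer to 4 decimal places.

0.2283

Total with Shift=weekend: 21 + 12 + 40 + 19 = 92.
P(Outcome=pass | Shift=weekend) = 21/92 = 0.2283.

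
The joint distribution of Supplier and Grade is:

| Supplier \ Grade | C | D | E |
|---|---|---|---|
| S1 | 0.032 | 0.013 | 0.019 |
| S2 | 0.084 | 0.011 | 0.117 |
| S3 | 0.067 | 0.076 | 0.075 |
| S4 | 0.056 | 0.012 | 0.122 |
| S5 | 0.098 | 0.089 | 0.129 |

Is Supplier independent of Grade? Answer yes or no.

P(Supplier=S4) = 0.190 and P(Grade=E) = 0.462, so their product is 0.08778, but P(Supplier=S4, Grade=E) = 0.122. Since these differ, Supplier and Grade are not independent.

no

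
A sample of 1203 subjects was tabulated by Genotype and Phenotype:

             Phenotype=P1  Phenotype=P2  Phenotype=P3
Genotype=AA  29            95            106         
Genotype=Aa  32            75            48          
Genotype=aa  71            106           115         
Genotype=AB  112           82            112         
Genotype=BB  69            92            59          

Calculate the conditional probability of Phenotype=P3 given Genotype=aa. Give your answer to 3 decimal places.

Total with Genotype=aa: 71 + 106 + 115 = 292.
P(Phenotype=P3 | Genotype=aa) = 115/292 = 0.394.

0.394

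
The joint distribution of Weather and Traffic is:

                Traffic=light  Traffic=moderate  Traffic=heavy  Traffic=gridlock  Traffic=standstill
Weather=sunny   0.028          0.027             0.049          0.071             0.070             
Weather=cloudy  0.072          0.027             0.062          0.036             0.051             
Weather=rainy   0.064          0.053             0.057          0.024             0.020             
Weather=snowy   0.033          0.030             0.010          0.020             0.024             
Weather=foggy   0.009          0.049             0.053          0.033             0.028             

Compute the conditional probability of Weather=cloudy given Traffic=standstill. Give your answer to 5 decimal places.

P(Traffic=standstill) = 0.070 + 0.051 + 0.020 + 0.024 + 0.028 = 0.193.
P(Weather=cloudy | Traffic=standstill) = 0.051/0.193 = 0.26425.

0.26425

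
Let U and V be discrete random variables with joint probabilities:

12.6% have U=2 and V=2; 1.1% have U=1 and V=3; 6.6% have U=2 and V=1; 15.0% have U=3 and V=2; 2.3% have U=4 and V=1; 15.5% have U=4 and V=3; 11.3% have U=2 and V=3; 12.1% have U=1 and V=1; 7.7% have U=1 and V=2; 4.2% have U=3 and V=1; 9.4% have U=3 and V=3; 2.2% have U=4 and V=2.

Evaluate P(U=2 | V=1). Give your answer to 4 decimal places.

0.2619

P(V=1) = 0.121 + 0.066 + 0.042 + 0.023 = 0.252.
P(U=2 | V=1) = 0.066/0.252 = 0.2619.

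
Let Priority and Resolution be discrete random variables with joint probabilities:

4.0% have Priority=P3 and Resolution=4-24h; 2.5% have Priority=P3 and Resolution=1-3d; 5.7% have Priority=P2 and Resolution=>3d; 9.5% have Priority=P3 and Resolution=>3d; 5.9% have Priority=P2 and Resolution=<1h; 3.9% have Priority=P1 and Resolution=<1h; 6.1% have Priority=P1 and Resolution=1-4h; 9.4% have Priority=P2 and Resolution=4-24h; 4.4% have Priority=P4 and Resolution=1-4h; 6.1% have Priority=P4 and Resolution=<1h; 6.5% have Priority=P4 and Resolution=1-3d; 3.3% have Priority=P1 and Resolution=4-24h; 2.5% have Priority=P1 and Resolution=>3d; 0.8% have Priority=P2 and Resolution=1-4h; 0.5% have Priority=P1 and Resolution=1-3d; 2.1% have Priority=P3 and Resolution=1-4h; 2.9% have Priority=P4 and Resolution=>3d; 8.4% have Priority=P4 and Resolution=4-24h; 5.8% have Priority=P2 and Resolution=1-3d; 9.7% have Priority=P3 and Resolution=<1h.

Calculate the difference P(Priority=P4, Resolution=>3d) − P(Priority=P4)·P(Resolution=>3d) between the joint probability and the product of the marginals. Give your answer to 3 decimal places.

P(Priority=P4) = 0.061 + 0.044 + 0.084 + 0.065 + 0.029 = 0.283.
P(Resolution=>3d) = 0.025 + 0.057 + 0.095 + 0.029 = 0.206.
P(Priority=P4, Resolution=>3d) − P(Priority=P4)P(Resolution=>3d) = 0.029 − 0.283×0.206 = -0.029.

-0.029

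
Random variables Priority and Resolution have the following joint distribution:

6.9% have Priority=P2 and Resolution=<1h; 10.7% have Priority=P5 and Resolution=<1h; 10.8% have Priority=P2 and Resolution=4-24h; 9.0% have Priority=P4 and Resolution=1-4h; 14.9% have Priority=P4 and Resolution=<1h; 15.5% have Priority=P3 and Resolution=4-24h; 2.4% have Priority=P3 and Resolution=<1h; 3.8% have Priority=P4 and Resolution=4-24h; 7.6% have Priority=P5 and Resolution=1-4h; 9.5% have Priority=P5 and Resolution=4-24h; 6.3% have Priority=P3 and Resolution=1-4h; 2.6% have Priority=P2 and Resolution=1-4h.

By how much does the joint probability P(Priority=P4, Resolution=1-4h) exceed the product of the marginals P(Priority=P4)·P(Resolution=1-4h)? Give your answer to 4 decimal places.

P(Priority=P4) = 0.149 + 0.090 + 0.038 = 0.277.
P(Resolution=1-4h) = 0.026 + 0.063 + 0.090 + 0.076 = 0.255.
P(Priority=P4, Resolution=1-4h) − P(Priority=P4)P(Resolution=1-4h) = 0.090 − 0.277×0.255 = 0.0194.

0.0194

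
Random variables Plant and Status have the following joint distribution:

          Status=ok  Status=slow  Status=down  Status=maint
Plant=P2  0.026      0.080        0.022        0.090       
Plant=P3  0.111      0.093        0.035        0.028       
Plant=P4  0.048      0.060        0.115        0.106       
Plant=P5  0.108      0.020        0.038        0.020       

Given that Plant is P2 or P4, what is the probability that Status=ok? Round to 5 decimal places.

P(Plant=P2) = 0.026 + 0.080 + 0.022 + 0.090 = 0.218.
P(Plant=P4) = 0.048 + 0.060 + 0.115 + 0.106 = 0.329.
P(Plant ∈ {P2, P4}) = 0.218 + 0.329 = 0.547; P(Status=ok, Plant ∈ {P2, P4}) = 0.026 + 0.048 = 0.074.
P(Status=ok | Plant ∈ {P2, P4}) = 0.074/0.547 = 0.13528.

0.13528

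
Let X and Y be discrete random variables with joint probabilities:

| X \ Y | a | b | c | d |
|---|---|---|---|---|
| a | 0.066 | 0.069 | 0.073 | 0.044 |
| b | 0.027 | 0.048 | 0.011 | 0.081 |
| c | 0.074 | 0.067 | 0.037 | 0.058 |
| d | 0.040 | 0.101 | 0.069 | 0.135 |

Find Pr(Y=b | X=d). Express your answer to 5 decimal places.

P(X=d) = 0.040 + 0.101 + 0.069 + 0.135 = 0.345.
P(Y=b | X=d) = 0.101/0.345 = 0.29275.

0.29275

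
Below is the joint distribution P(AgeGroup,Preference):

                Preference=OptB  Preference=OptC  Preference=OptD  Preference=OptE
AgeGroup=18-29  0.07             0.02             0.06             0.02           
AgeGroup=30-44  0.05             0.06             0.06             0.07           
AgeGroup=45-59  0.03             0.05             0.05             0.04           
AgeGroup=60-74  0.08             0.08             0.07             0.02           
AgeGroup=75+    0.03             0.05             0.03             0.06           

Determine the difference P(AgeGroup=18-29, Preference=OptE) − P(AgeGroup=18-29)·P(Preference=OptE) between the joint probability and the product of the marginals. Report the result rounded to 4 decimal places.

P(AgeGroup=18-29) = 0.07 + 0.02 + 0.06 + 0.02 = 0.17.
P(Preference=OptE) = 0.02 + 0.07 + 0.04 + 0.02 + 0.06 = 0.21.
P(AgeGroup=18-29, Preference=OptE) − P(AgeGroup=18-29)P(Preference=OptE) = 0.02 − 0.17×0.21 = -0.0157.

-0.0157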